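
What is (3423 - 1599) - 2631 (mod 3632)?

3423 - 1599 = 1824
1824 - 2631 = -807 ≡ 2825 (mod 3632)

2825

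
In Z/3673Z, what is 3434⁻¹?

3381

Run the extended Euclidean algorithm:
3673 = 1*3434 + 239
3434 = 14*239 + 88
239 = 2*88 + 63
88 = 1*63 + 25
63 = 2*25 + 13
25 = 1*13 + 12
13 = 1*12 + 1
12 = 12*1 + 0
gcd(3434, 3673) = 1, so the inverse exists.
Back-substitute for 1:
1 = 1*13 − 1*12
  = −1*25 + 2*13
  = 2*63 − 5*25
  = −5*88 + 7*63
  = 7*239 − 19*88
  = −19*3434 + 273*239
  = 273*3673 − 292*3434
So 3434⁻¹ ≡ −292 ≡ 3381 (mod 3673).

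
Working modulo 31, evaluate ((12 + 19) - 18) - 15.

12 + 19 = 31 ≡ 0 (mod 31)
0 - 18 = -18 ≡ 13 (mod 31)
13 - 15 = -2 ≡ 29 (mod 31)

29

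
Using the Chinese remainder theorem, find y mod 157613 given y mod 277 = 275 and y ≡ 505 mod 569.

44318

277⁻¹ mod 569: 277*493 ≡ 1 (mod 569), so 277⁻¹ ≡ 493.
y = 275 + 277*((505 − 275)*493 mod 569) = 275 + 277*159 = 44318.
Check: 44318 mod 277 = 275, 44318 mod 569 = 505. ✓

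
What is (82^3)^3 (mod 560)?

(82)^3 ≡ 328 (mod 560)
(328)^3 ≡ 272 (mod 560)

272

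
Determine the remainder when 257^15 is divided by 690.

By square-and-multiply:
257^1 ≡ 257 (mod 690)
257^2 ≡ 257^2 = 66049 ≡ 499 (mod 690)
257^4 ≡ 499^2 = 249001 ≡ 601 (mod 690)
257^8 ≡ 601^2 = 361201 ≡ 331 (mod 690)
257^15 = 257^8 * 257^4 * 257^2 * 257^1 ≡ 331 * 601 * 499 * 257 (mod 690).
Accumulate the product:
331 * 601 = 198931 ≡ 211
211 * 499 = 105289 ≡ 409
409 * 257 = 105113 ≡ 233

233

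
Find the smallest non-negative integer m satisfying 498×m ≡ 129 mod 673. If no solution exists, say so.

gcd(498, 673) = 1, so a unique solution mod 673 exists.
498⁻¹ ≡ 623 (mod 673).
m ≡ 623×129 ≡ 280 (mod 673).

280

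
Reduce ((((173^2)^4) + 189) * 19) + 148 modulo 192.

14

(173)^2 ≡ 169 (mod 192)
(169)^4 ≡ 97 (mod 192)
97 + 189 = 286 ≡ 94 (mod 192)
94 * 19 = 1786 ≡ 58 (mod 192)
58 + 148 = 206 ≡ 14 (mod 192)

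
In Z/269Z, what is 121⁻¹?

249

269 = 2*121 + 27
121 = 4*27 + 13
27 = 2*13 + 1
13 = 13*1 + 0
gcd(121, 269) = 1, so the inverse exists.
Back-substitute for 1:
1 = 1*27 − 2*13
  = −2*121 + 9*27
  = 9*269 − 20*121
So 121⁻¹ ≡ −20 ≡ 249 (mod 269).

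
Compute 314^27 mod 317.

20

By square-and-multiply:
27 in binary is 11011, i.e. 27 = 16 + 8 + 2 + 1.
314^1 ≡ 314 (mod 317)
314^2 ≡ 314^2 = 98596 ≡ 9 (mod 317)
314^4 ≡ 9^2 = 81 (mod 317)
314^8 ≡ 81^2 = 6561 ≡ 221 (mod 317)
314^16 ≡ 221^2 = 48841 ≡ 23 (mod 317)
314^27 = 314^16 × 314^8 × 314^2 × 314^1 ≡ 23 × 221 × 9 × 314 (mod 317).
Accumulate the product:
23 × 221 = 5083 ≡ 11
11 × 9 = 99
99 × 314 = 31086 ≡ 20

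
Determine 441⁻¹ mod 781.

232

Run the extended Euclidean algorithm:
781 = 1·441 + 340
441 = 1·340 + 101
340 = 3·101 + 37
101 = 2·37 + 27
37 = 1·27 + 10
27 = 2·10 + 7
10 = 1·7 + 3
7 = 2·3 + 1
3 = 3·1 + 0
gcd(441, 781) = 1, so the inverse exists.
Back-substitute for 1:
1 = 1·7 − 2·3
  = −2·10 + 3·7
  = 3·27 − 8·10
  = −8·37 + 11·27
  = 11·101 − 30·37
  = −30·340 + 101·101
  = 101·441 − 131·340
  = −131·781 + 232·441
So 441⁻¹ ≡ 232 (mod 781).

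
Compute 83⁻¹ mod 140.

27

Run the extended Euclidean algorithm:
140 = 1×83 + 57
83 = 1×57 + 26
57 = 2×26 + 5
26 = 5×5 + 1
5 = 5×1 + 0
gcd(83, 140) = 1, so the inverse exists.
Bézout: 1 = −16×140 + 27×83.
So 83⁻¹ ≡ 27 (mod 140).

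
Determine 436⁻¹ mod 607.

536

Apply the Euclidean algorithm and back-substitute:
607 = 1×436 + 171
436 = 2×171 + 94
171 = 1×94 + 77
94 = 1×77 + 17
77 = 4×17 + 9
17 = 1×9 + 8
9 = 1×8 + 1
8 = 8×1 + 0
gcd(436, 607) = 1, so the inverse exists.
Back-substitute for 1:
1 = 1×9 − 1×8
  = −1×17 + 2×9
  = 2×77 − 9×17
  = −9×94 + 11×77
  = 11×171 − 20×94
  = −20×436 + 51×171
  = 51×607 − 71×436
So 436⁻¹ ≡ −71 ≡ 536 (mod 607).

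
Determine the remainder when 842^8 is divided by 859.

By square-and-multiply:
842^1 ≡ 842 (mod 859)
842^2 ≡ 842^2 = 708964 ≡ 289 (mod 859)
842^4 ≡ 289^2 = 83521 ≡ 198 (mod 859)
842^8 ≡ 198^2 = 39204 ≡ 549 (mod 859)
So 842^8 ≡ 549 (mod 859).

549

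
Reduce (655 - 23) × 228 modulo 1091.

655 - 23 = 632
632 × 228 = 144096 ≡ 84 (mod 1091)

84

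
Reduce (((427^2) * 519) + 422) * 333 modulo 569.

(427)^2 ≡ 249 (mod 569)
249 * 519 = 129231 ≡ 68 (mod 569)
68 + 422 = 490
490 * 333 = 163170 ≡ 436 (mod 569)

436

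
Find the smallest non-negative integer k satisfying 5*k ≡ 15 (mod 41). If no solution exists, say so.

gcd(5, 41) = 1, so a unique solution mod 41 exists.
5⁻¹ ≡ 33 (mod 41).
k ≡ 33*15 ≡ 3 (mod 41).

3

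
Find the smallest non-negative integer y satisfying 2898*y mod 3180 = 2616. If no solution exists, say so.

2

gcd(2898, 3180) = 6, and 6 | 2616, so solutions exist.
Divide through by 6: 483*y = 436 (mod 530).
483⁻¹ ≡ 327 (mod 530).
y ≡ 327*436 ≡ 2 (mod 530).
The smallest non-negative solution is y = 2.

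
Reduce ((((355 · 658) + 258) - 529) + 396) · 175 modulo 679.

355 · 658 = 233590 ≡ 14 (mod 679)
14 + 258 = 272
272 - 529 = -257 ≡ 422 (mod 679)
422 + 396 = 818 ≡ 139 (mod 679)
139 · 175 = 24325 ≡ 560 (mod 679)

560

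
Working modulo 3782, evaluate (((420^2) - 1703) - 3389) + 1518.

(420)^2 ≡ 2428 (mod 3782)
2428 - 1703 = 725
725 - 3389 = -2664 ≡ 1118 (mod 3782)
1118 + 1518 = 2636

2636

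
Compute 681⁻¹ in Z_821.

821 = 1·681 + 140
681 = 4·140 + 121
140 = 1·121 + 19
121 = 6·19 + 7
19 = 2·7 + 5
7 = 1·5 + 2
5 = 2·2 + 1
2 = 2·1 + 0
gcd(681, 821) = 1, so the inverse exists.
Back-substitute for 1:
1 = 1·5 − 2·2
  = −2·7 + 3·5
  = 3·19 − 8·7
  = −8·121 + 51·19
  = 51·140 − 59·121
  = −59·681 + 287·140
  = 287·821 − 346·681
So 681⁻¹ ≡ −346 ≡ 475 (mod 821).

475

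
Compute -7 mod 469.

-7 = -1·469 + 462, so -7 ≡ 462 (mod 469).

462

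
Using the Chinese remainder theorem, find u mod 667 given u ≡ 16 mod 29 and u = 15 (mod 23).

29⁻¹ mod 23: 29·4 ≡ 1 (mod 23), so 29⁻¹ ≡ 4.
u = 16 + 29·((15 − 16)·4 mod 23) = 16 + 29·19 = 567.
Check: 567 mod 29 = 16, 567 mod 23 = 15. ✓

567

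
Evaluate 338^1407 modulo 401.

396

Using repeated squaring:
1407 in binary is 10101111111, i.e. 1407 = 1024 + 256 + 64 + 32 + 16 + 8 + 4 + 2 + 1.
338^1 ≡ 338 (mod 401)
338^2 ≡ 338^2 = 114244 ≡ 360 (mod 401)
338^4 ≡ 360^2 = 129600 ≡ 77 (mod 401)
338^8 ≡ 77^2 = 5929 ≡ 315 (mod 401)
338^16 ≡ 315^2 = 99225 ≡ 178 (mod 401)
338^32 ≡ 178^2 = 31684 ≡ 5 (mod 401)
338^64 ≡ 5^2 = 25 (mod 401)
338^128 ≡ 25^2 = 625 ≡ 224 (mod 401)
338^256 ≡ 224^2 = 50176 ≡ 51 (mod 401)
338^512 ≡ 51^2 = 2601 ≡ 195 (mod 401)
338^1024 ≡ 195^2 = 38025 ≡ 331 (mod 401)
338^1407 = 338^1024 · 338^256 · 338^64 · 338^32 · 338^16 · 338^8 · 338^4 · 338^2 · 338^1 ≡ 331 · 51 · 25 · 5 · 178 · 315 · 77 · 360 · 338 (mod 401).
Accumulate the product:
331 · 51 = 16881 ≡ 39
39 · 25 = 975 ≡ 173
173 · 5 = 865 ≡ 63
63 · 178 = 11214 ≡ 387
387 · 315 = 121905 ≡ 1
1 · 77 = 77
77 · 360 = 27720 ≡ 51
51 · 338 = 17238 ≡ 396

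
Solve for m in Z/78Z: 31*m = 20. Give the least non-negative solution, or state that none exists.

gcd(31, 78) = 1, so a unique solution mod 78 exists.
31⁻¹ ≡ 73 (mod 78).
m ≡ 73*20 ≡ 56 (mod 78).

56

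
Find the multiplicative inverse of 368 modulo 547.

By the extended Euclidean algorithm:
547 = 1·368 + 179
368 = 2·179 + 10
179 = 17·10 + 9
10 = 1·9 + 1
9 = 9·1 + 0
gcd(368, 547) = 1, so the inverse exists.
Bézout: 1 = −37·547 + 55·368.
So 368⁻¹ ≡ 55 (mod 547).

55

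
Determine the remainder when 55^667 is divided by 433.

55^1 ≡ 55 (mod 433)
55^2 ≡ 55^2 = 3025 ≡ 427 (mod 433)
55^4 ≡ 427^2 = 182329 ≡ 36 (mod 433)
55^8 ≡ 36^2 = 1296 ≡ 430 (mod 433)
55^16 ≡ 430^2 = 184900 ≡ 9 (mod 433)
55^32 ≡ 9^2 = 81 (mod 433)
55^64 ≡ 81^2 = 6561 ≡ 66 (mod 433)
55^128 ≡ 66^2 = 4356 ≡ 26 (mod 433)
55^256 ≡ 26^2 = 676 ≡ 243 (mod 433)
55^512 ≡ 243^2 = 59049 ≡ 161 (mod 433)
55^667 = 55^512 · 55^128 · 55^16 · 55^8 · 55^2 · 55^1 ≡ 161 · 26 · 9 · 430 · 427 · 55 (mod 433).
Accumulate the product:
161 · 26 = 4186 ≡ 289
289 · 9 = 2601 ≡ 3
3 · 430 = 1290 ≡ 424
424 · 427 = 181048 ≡ 54
54 · 55 = 2970 ≡ 372

372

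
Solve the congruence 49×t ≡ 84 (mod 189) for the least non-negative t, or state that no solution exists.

gcd(49, 189) = 7, and 7 | 84, so solutions exist.
Divide through by 7: 7×t = 12 (mod 27).
7⁻¹ ≡ 4 (mod 27).
t ≡ 4×12 ≡ 21 (mod 27).
The smallest non-negative solution is t = 21.

21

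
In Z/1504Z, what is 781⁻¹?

1504 = 1×781 + 723
781 = 1×723 + 58
723 = 12×58 + 27
58 = 2×27 + 4
27 = 6×4 + 3
4 = 1×3 + 1
3 = 3×1 + 0
gcd(781, 1504) = 1, so the inverse exists.
Bézout: 1 = −202×1504 + 389×781.
So 781⁻¹ ≡ 389 (mod 1504).

389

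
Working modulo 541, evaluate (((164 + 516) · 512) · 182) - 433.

62

164 + 516 = 680 ≡ 139 (mod 541)
139 · 512 = 71168 ≡ 297 (mod 541)
297 · 182 = 54054 ≡ 495 (mod 541)
495 - 433 = 62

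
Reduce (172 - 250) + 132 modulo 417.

54

172 - 250 = -78 ≡ 339 (mod 417)
339 + 132 = 471 ≡ 54 (mod 417)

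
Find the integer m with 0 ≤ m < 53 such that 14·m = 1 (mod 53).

19

53 = 3*14 + 11
14 = 1*11 + 3
11 = 3*3 + 2
3 = 1*2 + 1
2 = 2*1 + 0
gcd(14, 53) = 1, so the inverse exists.
Bézout: 1 = −5*53 + 19*14.
So 14⁻¹ ≡ 19 (mod 53).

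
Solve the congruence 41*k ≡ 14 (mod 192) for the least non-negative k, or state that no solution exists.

gcd(41, 192) = 1, so a unique solution mod 192 exists.
41⁻¹ ≡ 89 (mod 192).
k ≡ 89*14 ≡ 94 (mod 192).

94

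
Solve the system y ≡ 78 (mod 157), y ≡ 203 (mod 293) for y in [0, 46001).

157⁻¹ mod 293: 157*28 ≡ 1 (mod 293), so 157⁻¹ ≡ 28.
y = 78 + 157*((203 − 78)*28 mod 293) = 78 + 157*277 = 43567.

43567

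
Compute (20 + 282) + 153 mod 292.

20 + 282 = 302 ≡ 10 (mod 292)
10 + 153 = 163

163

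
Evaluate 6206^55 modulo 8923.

7244

55 in binary is 110111, i.e. 55 = 32 + 16 + 4 + 2 + 1.
6206^1 ≡ 6206 (mod 8923)
6206^2 ≡ 6206^2 = 38514436 ≡ 2768 (mod 8923)
6206^4 ≡ 2768^2 = 7661824 ≡ 5890 (mod 8923)
6206^8 ≡ 5890^2 = 34692100 ≡ 8399 (mod 8923)
6206^16 ≡ 8399^2 = 70543201 ≡ 6886 (mod 8923)
6206^32 ≡ 6886^2 = 47416996 ≡ 174 (mod 8923)
6206^55 = 6206^32 × 6206^16 × 6206^4 × 6206^2 × 6206^1 ≡ 174 × 6886 × 5890 × 2768 × 6206 (mod 8923).
Accumulate the product:
174 × 6886 = 1198164 ≡ 2482
2482 × 5890 = 14618980 ≡ 3106
3106 × 2768 = 8597408 ≡ 4559
4559 × 6206 = 28293154 ≡ 7244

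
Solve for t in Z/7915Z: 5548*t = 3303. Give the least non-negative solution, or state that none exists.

gcd(5548, 7915) = 1, so a unique solution mod 7915 exists.
5548⁻¹ ≡ 4327 (mod 7915).
t ≡ 4327*3303 ≡ 5506 (mod 7915).

5506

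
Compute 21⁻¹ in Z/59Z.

45

By the extended Euclidean algorithm:
59 = 2·21 + 17
21 = 1·17 + 4
17 = 4·4 + 1
4 = 4·1 + 0
gcd(21, 59) = 1, so the inverse exists.
Back-substitute for 1:
1 = 1·17 − 4·4
  = −4·21 + 5·17
  = 5·59 − 14·21
So 21⁻¹ ≡ −14 ≡ 45 (mod 59).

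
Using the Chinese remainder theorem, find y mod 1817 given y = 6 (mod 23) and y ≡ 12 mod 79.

23⁻¹ mod 79: 23*55 ≡ 1 (mod 79), so 23⁻¹ ≡ 55.
y = 6 + 23*((12 − 6)*55 mod 79) = 6 + 23*14 = 328.

328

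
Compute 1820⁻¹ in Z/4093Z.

1536

Apply the Euclidean algorithm and back-substitute:
4093 = 2×1820 + 453
1820 = 4×453 + 8
453 = 56×8 + 5
8 = 1×5 + 3
5 = 1×3 + 2
3 = 1×2 + 1
2 = 2×1 + 0
gcd(1820, 4093) = 1, so the inverse exists.
Bézout: 1 = −683×4093 + 1536×1820.
So 1820⁻¹ ≡ 1536 (mod 4093).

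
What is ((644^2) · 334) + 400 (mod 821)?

(644)^2 ≡ 131 (mod 821)
131 · 334 = 43754 ≡ 241 (mod 821)
241 + 400 = 641

641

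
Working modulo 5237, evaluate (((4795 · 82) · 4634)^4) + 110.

1656

4795 · 82 = 393190 ≡ 415 (mod 5237)
415 · 4634 = 1923110 ≡ 1131 (mod 5237)
(1131)^4 ≡ 1546 (mod 5237)
1546 + 110 = 1656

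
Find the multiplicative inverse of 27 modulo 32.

19

Run the extended Euclidean algorithm:
32 = 1·27 + 5
27 = 5·5 + 2
5 = 2·2 + 1
2 = 2·1 + 0
gcd(27, 32) = 1, so the inverse exists.
Back-substitute for 1:
1 = 1·5 − 2·2
  = −2·27 + 11·5
  = 11·32 − 13·27
So 27⁻¹ ≡ −13 ≡ 19 (mod 32).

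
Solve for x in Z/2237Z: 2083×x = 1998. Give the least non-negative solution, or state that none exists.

1091

gcd(2083, 2237) = 1, so a unique solution mod 2237 exists.
2083⁻¹ ≡ 1961 (mod 2237).
x ≡ 1961×1998 ≡ 1091 (mod 2237).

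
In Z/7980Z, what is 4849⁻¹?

3349

By the extended Euclidean algorithm:
7980 = 1*4849 + 3131
4849 = 1*3131 + 1718
3131 = 1*1718 + 1413
1718 = 1*1413 + 305
1413 = 4*305 + 193
305 = 1*193 + 112
193 = 1*112 + 81
112 = 1*81 + 31
81 = 2*31 + 19
31 = 1*19 + 12
19 = 1*12 + 7
12 = 1*7 + 5
7 = 1*5 + 2
5 = 2*2 + 1
2 = 2*1 + 0
gcd(4849, 7980) = 1, so the inverse exists.
Back-substitute for 1:
1 = 1*5 − 2*2
  = −2*7 + 3*5
  = 3*12 − 5*7
  = −5*19 + 8*12
  = 8*31 − 13*19
  = −13*81 + 34*31
  = 34*112 − 47*81
  = −47*193 + 81*112
  = 81*305 − 128*193
  = −128*1413 + 593*305
  = 593*1718 − 721*1413
  = −721*3131 + 1314*1718
  = 1314*4849 − 2035*3131
  = −2035*7980 + 3349*4849
So 4849⁻¹ ≡ 3349 (mod 7980).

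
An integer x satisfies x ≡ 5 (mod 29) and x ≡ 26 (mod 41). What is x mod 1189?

29⁻¹ mod 41: 29·17 ≡ 1 (mod 41), so 29⁻¹ ≡ 17.
x = 5 + 29·((26 − 5)·17 mod 41) = 5 + 29·29 = 846.

846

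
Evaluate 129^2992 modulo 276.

93

Compute successive squares:
2992 in binary is 101110110000, i.e. 2992 = 2048 + 512 + 256 + 128 + 32 + 16.
129^1 ≡ 129 (mod 276)
129^2 ≡ 129^2 = 16641 ≡ 81 (mod 276)
129^4 ≡ 81^2 = 6561 ≡ 213 (mod 276)
129^8 ≡ 213^2 = 45369 ≡ 105 (mod 276)
129^16 ≡ 105^2 = 11025 ≡ 261 (mod 276)
129^32 ≡ 261^2 = 68121 ≡ 225 (mod 276)
129^64 ≡ 225^2 = 50625 ≡ 117 (mod 276)
129^128 ≡ 117^2 = 13689 ≡ 165 (mod 276)
129^256 ≡ 165^2 = 27225 ≡ 177 (mod 276)
129^512 ≡ 177^2 = 31329 ≡ 141 (mod 276)
129^1024 ≡ 141^2 = 19881 ≡ 9 (mod 276)
129^2048 ≡ 9^2 = 81 (mod 276)
129^2992 = 129^2048 * 129^512 * 129^256 * 129^128 * 129^32 * 129^16 ≡ 81 * 141 * 177 * 165 * 225 * 261 (mod 276).
Accumulate the product:
81 * 141 = 11421 ≡ 105
105 * 177 = 18585 ≡ 93
93 * 165 = 15345 ≡ 165
165 * 225 = 37125 ≡ 141
141 * 261 = 36801 ≡ 93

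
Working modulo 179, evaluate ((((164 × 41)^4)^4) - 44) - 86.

164 × 41 = 6724 ≡ 101 (mod 179)
(101)^4 ≡ 4 (mod 179)
(4)^4 ≡ 77 (mod 179)
77 - 44 = 33
33 - 86 = -53 ≡ 126 (mod 179)

126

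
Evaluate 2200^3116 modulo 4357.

2730

By square-and-multiply:
2200^1 ≡ 2200 (mod 4357)
2200^2 ≡ 2200^2 = 4840000 ≡ 3730 (mod 4357)
2200^4 ≡ 3730^2 = 13912900 ≡ 999 (mod 4357)
2200^8 ≡ 999^2 = 998001 ≡ 248 (mod 4357)
2200^16 ≡ 248^2 = 61504 ≡ 506 (mod 4357)
2200^32 ≡ 506^2 = 256036 ≡ 3330 (mod 4357)
2200^64 ≡ 3330^2 = 11088900 ≡ 335 (mod 4357)
2200^128 ≡ 335^2 = 112225 ≡ 3300 (mod 4357)
2200^256 ≡ 3300^2 = 10890000 ≡ 1857 (mod 4357)
2200^512 ≡ 1857^2 = 3448449 ≡ 2062 (mod 4357)
2200^1024 ≡ 2062^2 = 4251844 ≡ 3769 (mod 4357)
2200^2048 ≡ 3769^2 = 14205361 ≡ 1541 (mod 4357)
2200^3116 = 2200^2048 × 2200^1024 × 2200^32 × 2200^8 × 2200^4 ≡ 1541 × 3769 × 3330 × 248 × 999 (mod 4357).
Accumulate the product:
1541 × 3769 = 5808029 ≡ 148
148 × 3330 = 492840 ≡ 499
499 × 248 = 123752 ≡ 1756
1756 × 999 = 1754244 ≡ 2730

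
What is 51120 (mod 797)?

112

51120 = 64·797 + 112, so 51120 ≡ 112 (mod 797).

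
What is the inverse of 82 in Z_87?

52

87 = 1×82 + 5
82 = 16×5 + 2
5 = 2×2 + 1
2 = 2×1 + 0
gcd(82, 87) = 1, so the inverse exists.
Back-substitute for 1:
1 = 1×5 − 2×2
  = −2×82 + 33×5
  = 33×87 − 35×82
So 82⁻¹ ≡ −35 ≡ 52 (mod 87).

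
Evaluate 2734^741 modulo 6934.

3512

2734^1 ≡ 2734 (mod 6934)
2734^2 ≡ 2734^2 = 7474756 ≡ 6838 (mod 6934)
2734^4 ≡ 6838^2 = 46758244 ≡ 2282 (mod 6934)
2734^8 ≡ 2282^2 = 5207524 ≡ 90 (mod 6934)
2734^16 ≡ 90^2 = 8100 ≡ 1166 (mod 6934)
2734^32 ≡ 1166^2 = 1359556 ≡ 492 (mod 6934)
2734^64 ≡ 492^2 = 242064 ≡ 6308 (mod 6934)
2734^128 ≡ 6308^2 = 39790864 ≡ 3572 (mod 6934)
2734^256 ≡ 3572^2 = 12759184 ≡ 624 (mod 6934)
2734^512 ≡ 624^2 = 389376 ≡ 1072 (mod 6934)
2734^741 = 2734^512 * 2734^128 * 2734^64 * 2734^32 * 2734^4 * 2734^1 ≡ 1072 * 3572 * 6308 * 492 * 2282 * 2734 (mod 6934).
Accumulate the product:
1072 * 3572 = 3829184 ≡ 1616
1616 * 6308 = 10193728 ≡ 748
748 * 492 = 368016 ≡ 514
514 * 2282 = 1172948 ≡ 1102
1102 * 2734 = 3012868 ≡ 3512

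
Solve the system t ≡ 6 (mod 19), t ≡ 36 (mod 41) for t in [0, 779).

19⁻¹ mod 41: 19*13 ≡ 1 (mod 41), so 19⁻¹ ≡ 13.
t = 6 + 19*((36 − 6)*13 mod 41) = 6 + 19*21 = 405.

405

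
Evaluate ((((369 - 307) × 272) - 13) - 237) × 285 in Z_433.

135

369 - 307 = 62
62 × 272 = 16864 ≡ 410 (mod 433)
410 - 13 = 397
397 - 237 = 160
160 × 285 = 45600 ≡ 135 (mod 433)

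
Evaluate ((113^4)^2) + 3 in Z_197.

194

(113)^4 ≡ 114 (mod 197)
(114)^2 ≡ 191 (mod 197)
191 + 3 = 194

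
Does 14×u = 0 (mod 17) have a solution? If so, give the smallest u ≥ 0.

0

gcd(14, 17) = 1, so a unique solution mod 17 exists.
14⁻¹ ≡ 11 (mod 17).
u ≡ 11×0 ≡ 0 (mod 17).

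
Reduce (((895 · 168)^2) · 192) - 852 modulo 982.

100

895 · 168 = 150360 ≡ 114 (mod 982)
(114)^2 ≡ 230 (mod 982)
230 · 192 = 44160 ≡ 952 (mod 982)
952 - 852 = 100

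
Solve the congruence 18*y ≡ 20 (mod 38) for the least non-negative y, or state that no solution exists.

gcd(18, 38) = 2, and 2 | 20, so solutions exist.
Divide through by 2: 9*y = 10 (mod 19).
9⁻¹ ≡ 17 (mod 19).
y ≡ 17*10 ≡ 18 (mod 19).
The smallest non-negative solution is y = 18.

18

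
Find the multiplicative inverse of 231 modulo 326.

By the extended Euclidean algorithm:
326 = 1·231 + 95
231 = 2·95 + 41
95 = 2·41 + 13
41 = 3·13 + 2
13 = 6·2 + 1
2 = 2·1 + 0
gcd(231, 326) = 1, so the inverse exists.
Bézout: 1 = 107·326 − 151·231.
So 231⁻¹ ≡ −151 ≡ 175 (mod 326).

175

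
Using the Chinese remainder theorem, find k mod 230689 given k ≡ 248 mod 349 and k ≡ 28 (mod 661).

139499

349⁻¹ mod 661: 349·536 ≡ 1 (mod 661), so 349⁻¹ ≡ 536.
k = 248 + 349·((28 − 248)·536 mod 661) = 248 + 349·399 = 139499.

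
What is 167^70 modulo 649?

Compute successive squares:
70 in binary is 1000110, i.e. 70 = 64 + 4 + 2.
167^1 ≡ 167 (mod 649)
167^2 ≡ 167^2 = 27889 ≡ 631 (mod 649)
167^4 ≡ 631^2 = 398161 ≡ 324 (mod 649)
167^8 ≡ 324^2 = 104976 ≡ 487 (mod 649)
167^16 ≡ 487^2 = 237169 ≡ 284 (mod 649)
167^32 ≡ 284^2 = 80656 ≡ 180 (mod 649)
167^64 ≡ 180^2 = 32400 ≡ 599 (mod 649)
167^70 = 167^64 · 167^4 · 167^2 ≡ 599 · 324 · 631 (mod 649).
Accumulate the product:
599 · 324 = 194076 ≡ 25
25 · 631 = 15775 ≡ 199

199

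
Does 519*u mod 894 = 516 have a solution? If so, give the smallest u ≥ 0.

gcd(519, 894) = 3, and 3 | 516, so solutions exist.
Divide through by 3: 173*u = 172 (mod 298).
173⁻¹ ≡ 267 (mod 298).
u ≡ 267*172 ≡ 32 (mod 298).
The smallest non-negative solution is u = 32.

32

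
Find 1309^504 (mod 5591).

Using repeated squaring:
504 in binary is 111111000, i.e. 504 = 256 + 128 + 64 + 32 + 16 + 8.
1309^1 ≡ 1309 (mod 5591)
1309^2 ≡ 1309^2 = 1713481 ≡ 2635 (mod 5591)
1309^4 ≡ 2635^2 = 6943225 ≡ 4794 (mod 5591)
1309^8 ≡ 4794^2 = 22982436 ≡ 3426 (mod 5591)
1309^16 ≡ 3426^2 = 11737476 ≡ 1967 (mod 5591)
1309^32 ≡ 1967^2 = 3869089 ≡ 117 (mod 5591)
1309^64 ≡ 117^2 = 13689 ≡ 2507 (mod 5591)
1309^128 ≡ 2507^2 = 6285049 ≡ 765 (mod 5591)
1309^256 ≡ 765^2 = 585225 ≡ 3761 (mod 5591)
1309^504 = 1309^256 · 1309^128 · 1309^64 · 1309^32 · 1309^16 · 1309^8 ≡ 3761 · 765 · 2507 · 117 · 1967 · 3426 (mod 5591).
Accumulate the product:
3761 · 765 = 2877165 ≡ 3391
3391 · 2507 = 8501237 ≡ 2917
2917 · 117 = 341289 ≡ 238
238 · 1967 = 468146 ≡ 4093
4093 · 3426 = 14022618 ≡ 390

390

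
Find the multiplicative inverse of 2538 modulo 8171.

4929

8171 = 3*2538 + 557
2538 = 4*557 + 310
557 = 1*310 + 247
310 = 1*247 + 63
247 = 3*63 + 58
63 = 1*58 + 5
58 = 11*5 + 3
5 = 1*3 + 2
3 = 1*2 + 1
2 = 2*1 + 0
gcd(2538, 8171) = 1, so the inverse exists.
Bézout: 1 = 1007*8171 − 3242*2538.
So 2538⁻¹ ≡ −3242 ≡ 4929 (mod 8171).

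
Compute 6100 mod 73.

41

6100 = 83×73 + 41, so 6100 ≡ 41 (mod 73).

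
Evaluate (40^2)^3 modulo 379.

(40)^2 ≡ 84 (mod 379)
(84)^3 ≡ 327 (mod 379)

327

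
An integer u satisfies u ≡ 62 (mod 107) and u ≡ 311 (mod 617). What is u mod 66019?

107⁻¹ mod 617: 107·173 ≡ 1 (mod 617), so 107⁻¹ ≡ 173.
u = 62 + 107·((311 − 62)·173 mod 617) = 62 + 107·504 = 53990.

53990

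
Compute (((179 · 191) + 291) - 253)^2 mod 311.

289

179 · 191 = 34189 ≡ 290 (mod 311)
290 + 291 = 581 ≡ 270 (mod 311)
270 - 253 = 17
(17)^2 ≡ 289 (mod 311)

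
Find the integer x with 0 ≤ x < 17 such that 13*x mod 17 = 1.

4

Run the extended Euclidean algorithm:
17 = 1·13 + 4
13 = 3·4 + 1
4 = 4·1 + 0
gcd(13, 17) = 1, so the inverse exists.
Bézout: 1 = −3·17 + 4·13.
So 13⁻¹ ≡ 4 (mod 17).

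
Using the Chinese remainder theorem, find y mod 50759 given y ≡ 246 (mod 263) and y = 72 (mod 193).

48901

263⁻¹ mod 193: 263×91 ≡ 1 (mod 193), so 263⁻¹ ≡ 91.
y = 246 + 263×((72 − 246)×91 mod 193) = 246 + 263×185 = 48901.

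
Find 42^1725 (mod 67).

3

Using repeated squaring:
1725 in binary is 11010111101, i.e. 1725 = 1024 + 512 + 128 + 32 + 16 + 8 + 4 + 1.
42^1 ≡ 42 (mod 67)
42^2 ≡ 42^2 = 1764 ≡ 22 (mod 67)
42^4 ≡ 22^2 = 484 ≡ 15 (mod 67)
42^8 ≡ 15^2 = 225 ≡ 24 (mod 67)
42^16 ≡ 24^2 = 576 ≡ 40 (mod 67)
42^32 ≡ 40^2 = 1600 ≡ 59 (mod 67)
42^64 ≡ 59^2 = 3481 ≡ 64 (mod 67)
42^128 ≡ 64^2 = 4096 ≡ 9 (mod 67)
42^256 ≡ 9^2 = 81 ≡ 14 (mod 67)
42^512 ≡ 14^2 = 196 ≡ 62 (mod 67)
42^1024 ≡ 62^2 = 3844 ≡ 25 (mod 67)
42^1725 = 42^1024 × 42^512 × 42^128 × 42^32 × 42^16 × 42^8 × 42^4 × 42^1 ≡ 25 × 62 × 9 × 59 × 40 × 24 × 15 × 42 (mod 67).
Accumulate the product:
25 × 62 = 1550 ≡ 9
9 × 9 = 81 ≡ 14
14 × 59 = 826 ≡ 22
22 × 40 = 880 ≡ 9
9 × 24 = 216 ≡ 15
15 × 15 = 225 ≡ 24
24 × 42 = 1008 ≡ 3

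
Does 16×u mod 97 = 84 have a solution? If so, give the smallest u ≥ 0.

gcd(16, 97) = 1, so a unique solution mod 97 exists.
16⁻¹ ≡ 91 (mod 97).
u ≡ 91×84 ≡ 78 (mod 97).

78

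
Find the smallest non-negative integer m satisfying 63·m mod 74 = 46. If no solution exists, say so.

gcd(63, 74) = 1, so a unique solution mod 74 exists.
63⁻¹ ≡ 47 (mod 74).
m ≡ 47·46 ≡ 16 (mod 74).

16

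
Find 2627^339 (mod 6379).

2627^1 ≡ 2627 (mod 6379)
2627^2 ≡ 2627^2 = 6901129 ≡ 5430 (mod 6379)
2627^4 ≡ 5430^2 = 29484900 ≡ 1162 (mod 6379)
2627^8 ≡ 1162^2 = 1350244 ≡ 4275 (mod 6379)
2627^16 ≡ 4275^2 = 18275625 ≡ 6169 (mod 6379)
2627^32 ≡ 6169^2 = 38056561 ≡ 5826 (mod 6379)
2627^64 ≡ 5826^2 = 33942276 ≡ 5996 (mod 6379)
2627^128 ≡ 5996^2 = 35952016 ≡ 6351 (mod 6379)
2627^256 ≡ 6351^2 = 40335201 ≡ 784 (mod 6379)
2627^339 = 2627^256 * 2627^64 * 2627^16 * 2627^2 * 2627^1 ≡ 784 * 5996 * 6169 * 5430 * 2627 (mod 6379).
Accumulate the product:
784 * 5996 = 4700864 ≡ 5920
5920 * 6169 = 36520480 ≡ 705
705 * 5430 = 3828150 ≡ 750
750 * 2627 = 1970250 ≡ 5518

5518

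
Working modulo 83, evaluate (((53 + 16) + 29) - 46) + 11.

63

53 + 16 = 69
69 + 29 = 98 ≡ 15 (mod 83)
15 - 46 = -31 ≡ 52 (mod 83)
52 + 11 = 63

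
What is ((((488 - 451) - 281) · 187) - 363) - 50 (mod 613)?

547

488 - 451 = 37
37 - 281 = -244 ≡ 369 (mod 613)
369 · 187 = 69003 ≡ 347 (mod 613)
347 - 363 = -16 ≡ 597 (mod 613)
597 - 50 = 547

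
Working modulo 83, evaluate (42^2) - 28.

76

(42)^2 ≡ 21 (mod 83)
21 - 28 = -7 ≡ 76 (mod 83)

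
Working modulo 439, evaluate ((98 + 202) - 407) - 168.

98 + 202 = 300
300 - 407 = -107 ≡ 332 (mod 439)
332 - 168 = 164

164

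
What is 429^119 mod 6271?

Compute successive squares:
429^1 ≡ 429 (mod 6271)
429^2 ≡ 429^2 = 184041 ≡ 2182 (mod 6271)
429^4 ≡ 2182^2 = 4761124 ≡ 1435 (mod 6271)
429^8 ≡ 1435^2 = 2059225 ≡ 2337 (mod 6271)
429^16 ≡ 2337^2 = 5461569 ≡ 5799 (mod 6271)
429^32 ≡ 5799^2 = 33628401 ≡ 3299 (mod 6271)
429^64 ≡ 3299^2 = 10883401 ≡ 3216 (mod 6271)
429^119 = 429^64 * 429^32 * 429^16 * 429^4 * 429^2 * 429^1 ≡ 3216 * 3299 * 5799 * 1435 * 2182 * 429 (mod 6271).
Accumulate the product:
3216 * 3299 = 10609584 ≡ 5323
5323 * 5799 = 30868077 ≡ 2215
2215 * 1435 = 3178525 ≡ 5399
5399 * 2182 = 11780618 ≡ 3680
3680 * 429 = 1578720 ≡ 4699

4699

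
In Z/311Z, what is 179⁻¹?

Apply the Euclidean algorithm and back-substitute:
311 = 1×179 + 132
179 = 1×132 + 47
132 = 2×47 + 38
47 = 1×38 + 9
38 = 4×9 + 2
9 = 4×2 + 1
2 = 2×1 + 0
gcd(179, 311) = 1, so the inverse exists.
Bézout: 1 = −80×311 + 139×179.
So 179⁻¹ ≡ 139 (mod 311).

139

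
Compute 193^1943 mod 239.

99

Using repeated squaring:
1943 in binary is 11110010111, i.e. 1943 = 1024 + 512 + 256 + 128 + 16 + 4 + 2 + 1.
193^1 ≡ 193 (mod 239)
193^2 ≡ 193^2 = 37249 ≡ 204 (mod 239)
193^4 ≡ 204^2 = 41616 ≡ 30 (mod 239)
193^8 ≡ 30^2 = 900 ≡ 183 (mod 239)
193^16 ≡ 183^2 = 33489 ≡ 29 (mod 239)
193^32 ≡ 29^2 = 841 ≡ 124 (mod 239)
193^64 ≡ 124^2 = 15376 ≡ 80 (mod 239)
193^128 ≡ 80^2 = 6400 ≡ 186 (mod 239)
193^256 ≡ 186^2 = 34596 ≡ 180 (mod 239)
193^512 ≡ 180^2 = 32400 ≡ 135 (mod 239)
193^1024 ≡ 135^2 = 18225 ≡ 61 (mod 239)
193^1943 = 193^1024 × 193^512 × 193^256 × 193^128 × 193^16 × 193^4 × 193^2 × 193^1 ≡ 61 × 135 × 180 × 186 × 29 × 30 × 204 × 193 (mod 239).
Accumulate the product:
61 × 135 = 8235 ≡ 109
109 × 180 = 19620 ≡ 22
22 × 186 = 4092 ≡ 29
29 × 29 = 841 ≡ 124
124 × 30 = 3720 ≡ 135
135 × 204 = 27540 ≡ 55
55 × 193 = 10615 ≡ 99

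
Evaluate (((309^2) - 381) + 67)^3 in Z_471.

(309)^2 ≡ 339 (mod 471)
339 - 381 = -42 ≡ 429 (mod 471)
429 + 67 = 496 ≡ 25 (mod 471)
(25)^3 ≡ 82 (mod 471)

82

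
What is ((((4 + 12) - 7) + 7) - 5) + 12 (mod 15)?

4 + 12 = 16 ≡ 1 (mod 15)
1 - 7 = -6 ≡ 9 (mod 15)
9 + 7 = 16 ≡ 1 (mod 15)
1 - 5 = -4 ≡ 11 (mod 15)
11 + 12 = 23 ≡ 8 (mod 15)

8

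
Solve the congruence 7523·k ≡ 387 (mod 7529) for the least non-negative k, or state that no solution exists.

gcd(7523, 7529) = 1, so a unique solution mod 7529 exists.
7523⁻¹ ≡ 6274 (mod 7529).
k ≡ 6274·387 ≡ 3700 (mod 7529).

3700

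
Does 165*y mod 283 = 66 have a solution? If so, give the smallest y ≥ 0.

gcd(165, 283) = 1, so a unique solution mod 283 exists.
165⁻¹ ≡ 271 (mod 283).
y ≡ 271*66 ≡ 57 (mod 283).

57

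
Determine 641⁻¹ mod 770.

191

Run the extended Euclidean algorithm:
770 = 1×641 + 129
641 = 4×129 + 125
129 = 1×125 + 4
125 = 31×4 + 1
4 = 4×1 + 0
gcd(641, 770) = 1, so the inverse exists.
Bézout: 1 = −159×770 + 191×641.
So 641⁻¹ ≡ 191 (mod 770).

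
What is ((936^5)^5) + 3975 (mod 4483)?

192

(936)^5 ≡ 216 (mod 4483)
(216)^5 ≡ 700 (mod 4483)
700 + 3975 = 4675 ≡ 192 (mod 4483)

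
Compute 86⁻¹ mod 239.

239 = 2×86 + 67
86 = 1×67 + 19
67 = 3×19 + 10
19 = 1×10 + 9
10 = 1×9 + 1
9 = 9×1 + 0
gcd(86, 239) = 1, so the inverse exists.
Back-substitute for 1:
1 = 1×10 − 1×9
  = −1×19 + 2×10
  = 2×67 − 7×19
  = −7×86 + 9×67
  = 9×239 − 25×86
So 86⁻¹ ≡ −25 ≡ 214 (mod 239).

214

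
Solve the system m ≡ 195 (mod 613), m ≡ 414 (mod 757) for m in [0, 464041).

613⁻¹ mod 757: 613·573 ≡ 1 (mod 757), so 613⁻¹ ≡ 573.
m = 195 + 613·((414 − 195)·573 mod 757) = 195 + 613·582 = 356961.

356961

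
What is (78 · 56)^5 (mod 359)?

256

78 · 56 = 4368 ≡ 60 (mod 359)
(60)^5 ≡ 256 (mod 359)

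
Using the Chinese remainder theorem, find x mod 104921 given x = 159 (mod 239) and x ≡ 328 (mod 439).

37204

239⁻¹ mod 439: 239×349 ≡ 1 (mod 439), so 239⁻¹ ≡ 349.
x = 159 + 239×((328 − 159)×349 mod 439) = 159 + 239×155 = 37204.
Check: 37204 mod 239 = 159, 37204 mod 439 = 328. ✓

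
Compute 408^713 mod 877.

Using repeated squaring:
713 in binary is 1011001001, i.e. 713 = 512 + 128 + 64 + 8 + 1.
408^1 ≡ 408 (mod 877)
408^2 ≡ 408^2 = 166464 ≡ 711 (mod 877)
408^4 ≡ 711^2 = 505521 ≡ 369 (mod 877)
408^8 ≡ 369^2 = 136161 ≡ 226 (mod 877)
408^16 ≡ 226^2 = 51076 ≡ 210 (mod 877)
408^32 ≡ 210^2 = 44100 ≡ 250 (mod 877)
408^64 ≡ 250^2 = 62500 ≡ 233 (mod 877)
408^128 ≡ 233^2 = 54289 ≡ 792 (mod 877)
408^256 ≡ 792^2 = 627264 ≡ 209 (mod 877)
408^512 ≡ 209^2 = 43681 ≡ 708 (mod 877)
408^713 = 408^512 · 408^128 · 408^64 · 408^8 · 408^1 ≡ 708 · 792 · 233 · 226 · 408 (mod 877).
Accumulate the product:
708 · 792 = 560736 ≡ 333
333 · 233 = 77589 ≡ 413
413 · 226 = 93338 ≡ 376
376 · 408 = 153408 ≡ 810

810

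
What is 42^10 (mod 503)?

258

42^1 ≡ 42 (mod 503)
42^2 ≡ 42^2 = 1764 ≡ 255 (mod 503)
42^4 ≡ 255^2 = 65025 ≡ 138 (mod 503)
42^8 ≡ 138^2 = 19044 ≡ 433 (mod 503)
42^10 = 42^8 · 42^2 ≡ 433 · 255 (mod 503).
433 · 255 = 110415 ≡ 258 (mod 503).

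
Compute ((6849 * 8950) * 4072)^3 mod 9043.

6849 * 8950 = 61298550 ≡ 5096 (mod 9043)
5096 * 4072 = 20750912 ≡ 6270 (mod 9043)
(6270)^3 ≡ 4535 (mod 9043)

4535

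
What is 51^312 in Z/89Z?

Using repeated squaring:
51^1 ≡ 51 (mod 89)
51^2 ≡ 51^2 = 2601 ≡ 20 (mod 89)
51^4 ≡ 20^2 = 400 ≡ 44 (mod 89)
51^8 ≡ 44^2 = 1936 ≡ 67 (mod 89)
51^16 ≡ 67^2 = 4489 ≡ 39 (mod 89)
51^32 ≡ 39^2 = 1521 ≡ 8 (mod 89)
51^64 ≡ 8^2 = 64 (mod 89)
51^128 ≡ 64^2 = 4096 ≡ 2 (mod 89)
51^256 ≡ 2^2 = 4 (mod 89)
51^312 = 51^256 × 51^32 × 51^16 × 51^8 ≡ 4 × 8 × 39 × 67 (mod 89).
Accumulate the product:
4 × 8 = 32
32 × 39 = 1248 ≡ 2
2 × 67 = 134 ≡ 45

45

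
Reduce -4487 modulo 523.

220

-4487 = -9*523 + 220, so -4487 ≡ 220 (mod 523).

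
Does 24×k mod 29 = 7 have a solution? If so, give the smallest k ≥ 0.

16

gcd(24, 29) = 1, so a unique solution mod 29 exists.
24⁻¹ ≡ 23 (mod 29).
k ≡ 23×7 ≡ 16 (mod 29).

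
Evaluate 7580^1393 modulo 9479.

Using repeated squaring:
7580^1 ≡ 7580 (mod 9479)
7580^2 ≡ 7580^2 = 57456400 ≡ 4181 (mod 9479)
7580^4 ≡ 4181^2 = 17480761 ≡ 1485 (mod 9479)
7580^8 ≡ 1485^2 = 2205225 ≡ 6097 (mod 9479)
7580^16 ≡ 6097^2 = 37173409 ≡ 6250 (mod 9479)
7580^32 ≡ 6250^2 = 39062500 ≡ 9020 (mod 9479)
7580^64 ≡ 9020^2 = 81360400 ≡ 2143 (mod 9479)
7580^128 ≡ 2143^2 = 4592449 ≡ 4613 (mod 9479)
7580^256 ≡ 4613^2 = 21279769 ≡ 8893 (mod 9479)
7580^512 ≡ 8893^2 = 79085449 ≡ 2152 (mod 9479)
7580^1024 ≡ 2152^2 = 4631104 ≡ 5352 (mod 9479)
7580^1393 = 7580^1024 * 7580^256 * 7580^64 * 7580^32 * 7580^16 * 7580^1 ≡ 5352 * 8893 * 2143 * 9020 * 6250 * 7580 (mod 9479).
Accumulate the product:
5352 * 8893 = 47595336 ≡ 1277
1277 * 2143 = 2736611 ≡ 6659
6659 * 9020 = 60064180 ≡ 5236
5236 * 6250 = 32725000 ≡ 3492
3492 * 7580 = 26469360 ≡ 3992

3992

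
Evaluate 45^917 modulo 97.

Compute successive squares:
45^1 ≡ 45 (mod 97)
45^2 ≡ 45^2 = 2025 ≡ 85 (mod 97)
45^4 ≡ 85^2 = 7225 ≡ 47 (mod 97)
45^8 ≡ 47^2 = 2209 ≡ 75 (mod 97)
45^16 ≡ 75^2 = 5625 ≡ 96 (mod 97)
45^32 ≡ 96^2 = 9216 ≡ 1 (mod 97)
45^64 ≡ 1^2 = 1 (mod 97)
45^128 ≡ 1^2 = 1 (mod 97)
45^256 ≡ 1^2 = 1 (mod 97)
45^512 ≡ 1^2 = 1 (mod 97)
45^917 = 45^512 × 45^256 × 45^128 × 45^16 × 45^4 × 45^1 ≡ 1 × 1 × 1 × 96 × 47 × 45 (mod 97).
Accumulate the product:
1 × 1 = 1
1 × 1 = 1
1 × 96 = 96
96 × 47 = 4512 ≡ 50
50 × 45 = 2250 ≡ 19

19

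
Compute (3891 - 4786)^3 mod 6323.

3334

3891 - 4786 = -895 ≡ 5428 (mod 6323)
(5428)^3 ≡ 3334 (mod 6323)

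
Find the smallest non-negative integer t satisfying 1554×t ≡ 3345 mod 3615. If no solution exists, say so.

600

gcd(1554, 3615) = 3, and 3 | 3345, so solutions exist.
Divide through by 3: 518×t ≡ 1115 mod 1205.
518⁻¹ ≡ 877 (mod 1205).
t ≡ 877×1115 ≡ 600 (mod 1205).
The smallest non-negative solution is t = 600.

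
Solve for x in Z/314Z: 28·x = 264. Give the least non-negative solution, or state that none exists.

144

gcd(28, 314) = 2, and 2 | 264, so solutions exist.
Divide through by 2: 14·x mod 157 = 132.
14⁻¹ ≡ 101 (mod 157).
x ≡ 101·132 ≡ 144 (mod 157).
The smallest non-negative solution is x = 144.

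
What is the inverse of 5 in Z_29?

Apply the Euclidean algorithm and back-substitute:
29 = 5·5 + 4
5 = 1·4 + 1
4 = 4·1 + 0
gcd(5, 29) = 1, so the inverse exists.
Bézout: 1 = −1·29 + 6·5.
So 5⁻¹ ≡ 6 (mod 29).

6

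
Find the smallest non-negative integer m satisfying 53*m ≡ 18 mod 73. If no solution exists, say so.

21

gcd(53, 73) = 1, so a unique solution mod 73 exists.
53⁻¹ ≡ 62 (mod 73).
m ≡ 62*18 ≡ 21 (mod 73).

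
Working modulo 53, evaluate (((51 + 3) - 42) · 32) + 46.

51 + 3 = 54 ≡ 1 (mod 53)
1 - 42 = -41 ≡ 12 (mod 53)
12 · 32 = 384 ≡ 13 (mod 53)
13 + 46 = 59 ≡ 6 (mod 53)

6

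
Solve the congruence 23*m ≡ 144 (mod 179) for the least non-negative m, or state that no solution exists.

123

gcd(23, 179) = 1, so a unique solution mod 179 exists.
23⁻¹ ≡ 109 (mod 179).
m ≡ 109*144 ≡ 123 (mod 179).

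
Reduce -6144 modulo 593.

-6144 = -11·593 + 379, so -6144 ≡ 379 (mod 593).

379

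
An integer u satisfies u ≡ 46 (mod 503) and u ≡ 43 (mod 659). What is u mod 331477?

312409

503⁻¹ mod 659: 503·452 ≡ 1 (mod 659), so 503⁻¹ ≡ 452.
u = 46 + 503·((43 − 46)·452 mod 659) = 46 + 503·621 = 312409.
Check: 312409 mod 503 = 46, 312409 mod 659 = 43. ✓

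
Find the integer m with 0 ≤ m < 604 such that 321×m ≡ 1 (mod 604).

461

604 = 1*321 + 283
321 = 1*283 + 38
283 = 7*38 + 17
38 = 2*17 + 4
17 = 4*4 + 1
4 = 4*1 + 0
gcd(321, 604) = 1, so the inverse exists.
Bézout: 1 = 76*604 − 143*321.
So 321⁻¹ ≡ −143 ≡ 461 (mod 604).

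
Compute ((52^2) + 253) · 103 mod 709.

(52)^2 ≡ 577 (mod 709)
577 + 253 = 830 ≡ 121 (mod 709)
121 · 103 = 12463 ≡ 410 (mod 709)

410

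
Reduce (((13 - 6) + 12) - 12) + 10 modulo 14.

13 - 6 = 7
7 + 12 = 19 ≡ 5 (mod 14)
5 - 12 = -7 ≡ 7 (mod 14)
7 + 10 = 17 ≡ 3 (mod 14)

3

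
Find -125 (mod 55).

40

-125 = -3*55 + 40, so -125 ≡ 40 (mod 55).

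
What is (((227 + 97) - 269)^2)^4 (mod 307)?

227 + 97 = 324 ≡ 17 (mod 307)
17 - 269 = -252 ≡ 55 (mod 307)
(55)^2 ≡ 262 (mod 307)
(262)^4 ≡ 26 (mod 307)

26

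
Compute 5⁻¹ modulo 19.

4

By the extended Euclidean algorithm:
19 = 3·5 + 4
5 = 1·4 + 1
4 = 4·1 + 0
gcd(5, 19) = 1, so the inverse exists.
Back-substitute for 1:
1 = 1·5 − 1·4
  = −1·19 + 4·5
So 5⁻¹ ≡ 4 (mod 19).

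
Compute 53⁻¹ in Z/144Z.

125

Run the extended Euclidean algorithm:
144 = 2*53 + 38
53 = 1*38 + 15
38 = 2*15 + 8
15 = 1*8 + 7
8 = 1*7 + 1
7 = 7*1 + 0
gcd(53, 144) = 1, so the inverse exists.
Back-substitute for 1:
1 = 1*8 − 1*7
  = −1*15 + 2*8
  = 2*38 − 5*15
  = −5*53 + 7*38
  = 7*144 − 19*53
So 53⁻¹ ≡ −19 ≡ 125 (mod 144).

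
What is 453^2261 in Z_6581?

2261 in binary is 100011010101, i.e. 2261 = 2048 + 128 + 64 + 16 + 4 + 1.
453^1 ≡ 453 (mod 6581)
453^2 ≡ 453^2 = 205209 ≡ 1198 (mod 6581)
453^4 ≡ 1198^2 = 1435204 ≡ 546 (mod 6581)
453^8 ≡ 546^2 = 298116 ≡ 1971 (mod 6581)
453^16 ≡ 1971^2 = 3884841 ≡ 2051 (mod 6581)
453^32 ≡ 2051^2 = 4206601 ≡ 1342 (mod 6581)
453^64 ≡ 1342^2 = 1800964 ≡ 4351 (mod 6581)
453^128 ≡ 4351^2 = 18931201 ≡ 4245 (mod 6581)
453^256 ≡ 4245^2 = 18020025 ≡ 1247 (mod 6581)
453^512 ≡ 1247^2 = 1555009 ≡ 1893 (mod 6581)
453^1024 ≡ 1893^2 = 3583449 ≡ 3385 (mod 6581)
453^2048 ≡ 3385^2 = 11458225 ≡ 704 (mod 6581)
453^2261 = 453^2048 · 453^128 · 453^64 · 453^16 · 453^4 · 453^1 ≡ 704 · 4245 · 4351 · 2051 · 546 · 453 (mod 6581).
Accumulate the product:
704 · 4245 = 2988480 ≡ 706
706 · 4351 = 3071806 ≡ 5060
5060 · 2051 = 10378060 ≡ 6404
6404 · 546 = 3496584 ≡ 2073
2073 · 453 = 939069 ≡ 4567

4567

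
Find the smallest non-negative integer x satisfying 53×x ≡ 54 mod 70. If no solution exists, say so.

gcd(53, 70) = 1, so a unique solution mod 70 exists.
53⁻¹ ≡ 37 (mod 70).
x ≡ 37×54 ≡ 38 (mod 70).

38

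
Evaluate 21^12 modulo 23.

2

By square-and-multiply:
12 in binary is 1100, i.e. 12 = 8 + 4.
21^1 ≡ 21 (mod 23)
21^2 ≡ 21^2 = 441 ≡ 4 (mod 23)
21^4 ≡ 4^2 = 16 (mod 23)
21^8 ≡ 16^2 = 256 ≡ 3 (mod 23)
21^12 = 21^8 × 21^4 ≡ 3 × 16 (mod 23).
3 × 16 = 48 ≡ 2 (mod 23).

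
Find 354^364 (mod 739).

264

By square-and-multiply:
364 in binary is 101101100, i.e. 364 = 256 + 64 + 32 + 8 + 4.
354^1 ≡ 354 (mod 739)
354^2 ≡ 354^2 = 125316 ≡ 425 (mod 739)
354^4 ≡ 425^2 = 180625 ≡ 309 (mod 739)
354^8 ≡ 309^2 = 95481 ≡ 150 (mod 739)
354^16 ≡ 150^2 = 22500 ≡ 330 (mod 739)
354^32 ≡ 330^2 = 108900 ≡ 267 (mod 739)
354^64 ≡ 267^2 = 71289 ≡ 345 (mod 739)
354^128 ≡ 345^2 = 119025 ≡ 46 (mod 739)
354^256 ≡ 46^2 = 2116 ≡ 638 (mod 739)
354^364 = 354^256 · 354^64 · 354^32 · 354^8 · 354^4 ≡ 638 · 345 · 267 · 150 · 309 (mod 739).
Accumulate the product:
638 · 345 = 220110 ≡ 627
627 · 267 = 167409 ≡ 395
395 · 150 = 59250 ≡ 130
130 · 309 = 40170 ≡ 264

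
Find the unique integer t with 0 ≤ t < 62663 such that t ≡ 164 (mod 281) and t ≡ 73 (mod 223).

37537

281⁻¹ mod 223: 281×50 ≡ 1 (mod 223), so 281⁻¹ ≡ 50.
t = 164 + 281×((73 − 164)×50 mod 223) = 164 + 281×133 = 37537.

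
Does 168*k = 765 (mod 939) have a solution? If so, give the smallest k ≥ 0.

gcd(168, 939) = 3, and 3 | 765, so solutions exist.
Divide through by 3: 56*k ≡ 255 mod 313.
56⁻¹ ≡ 218 (mod 313).
k ≡ 218*255 ≡ 189 (mod 313).
The smallest non-negative solution is k = 189.

189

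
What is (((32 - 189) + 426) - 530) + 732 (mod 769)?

471

32 - 189 = -157 ≡ 612 (mod 769)
612 + 426 = 1038 ≡ 269 (mod 769)
269 - 530 = -261 ≡ 508 (mod 769)
508 + 732 = 1240 ≡ 471 (mod 769)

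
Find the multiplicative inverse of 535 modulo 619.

140

619 = 1·535 + 84
535 = 6·84 + 31
84 = 2·31 + 22
31 = 1·22 + 9
22 = 2·9 + 4
9 = 2·4 + 1
4 = 4·1 + 0
gcd(535, 619) = 1, so the inverse exists.
Back-substitute for 1:
1 = 1·9 − 2·4
  = −2·22 + 5·9
  = 5·31 − 7·22
  = −7·84 + 19·31
  = 19·535 − 121·84
  = −121·619 + 140·535
So 535⁻¹ ≡ 140 (mod 619).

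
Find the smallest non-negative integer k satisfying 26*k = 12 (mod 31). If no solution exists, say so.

gcd(26, 31) = 1, so a unique solution mod 31 exists.
26⁻¹ ≡ 6 (mod 31).
k ≡ 6*12 ≡ 10 (mod 31).

10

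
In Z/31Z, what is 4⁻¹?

Apply the Euclidean algorithm and back-substitute:
31 = 7·4 + 3
4 = 1·3 + 1
3 = 3·1 + 0
gcd(4, 31) = 1, so the inverse exists.
Bézout: 1 = −1·31 + 8·4.
So 4⁻¹ ≡ 8 (mod 31).

8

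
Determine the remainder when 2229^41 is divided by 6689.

2251

Compute successive squares:
41 in binary is 101001, i.e. 41 = 32 + 8 + 1.
2229^1 ≡ 2229 (mod 6689)
2229^2 ≡ 2229^2 = 4968441 ≡ 5203 (mod 6689)
2229^4 ≡ 5203^2 = 27071209 ≡ 826 (mod 6689)
2229^8 ≡ 826^2 = 682276 ≡ 6687 (mod 6689)
2229^16 ≡ 6687^2 = 44715969 ≡ 4 (mod 6689)
2229^32 ≡ 4^2 = 16 (mod 6689)
2229^41 = 2229^32 · 2229^8 · 2229^1 ≡ 16 · 6687 · 2229 (mod 6689).
Accumulate the product:
16 · 6687 = 106992 ≡ 6657
6657 · 2229 = 14838453 ≡ 2251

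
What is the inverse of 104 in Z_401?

Apply the Euclidean algorithm and back-substitute:
401 = 3×104 + 89
104 = 1×89 + 15
89 = 5×15 + 14
15 = 1×14 + 1
14 = 14×1 + 0
gcd(104, 401) = 1, so the inverse exists.
Back-substitute for 1:
1 = 1×15 − 1×14
  = −1×89 + 6×15
  = 6×104 − 7×89
  = −7×401 + 27×104
So 104⁻¹ ≡ 27 (mod 401).

27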